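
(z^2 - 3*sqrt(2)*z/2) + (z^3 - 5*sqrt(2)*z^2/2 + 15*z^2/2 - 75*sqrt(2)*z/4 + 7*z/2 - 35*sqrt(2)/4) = z^3 - 5*sqrt(2)*z^2/2 + 17*z^2/2 - 81*sqrt(2)*z/4 + 7*z/2 - 35*sqrt(2)/4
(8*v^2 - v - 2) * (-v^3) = -8*v^5 + v^4 + 2*v^3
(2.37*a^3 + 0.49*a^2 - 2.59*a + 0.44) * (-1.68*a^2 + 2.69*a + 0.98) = -3.9816*a^5 + 5.5521*a^4 + 7.9919*a^3 - 7.2261*a^2 - 1.3546*a + 0.4312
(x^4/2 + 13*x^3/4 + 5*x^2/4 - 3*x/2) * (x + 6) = x^5/2 + 25*x^4/4 + 83*x^3/4 + 6*x^2 - 9*x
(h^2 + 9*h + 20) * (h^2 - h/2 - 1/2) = h^4 + 17*h^3/2 + 15*h^2 - 29*h/2 - 10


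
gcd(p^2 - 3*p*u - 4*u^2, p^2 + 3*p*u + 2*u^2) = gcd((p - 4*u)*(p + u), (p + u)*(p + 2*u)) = p + u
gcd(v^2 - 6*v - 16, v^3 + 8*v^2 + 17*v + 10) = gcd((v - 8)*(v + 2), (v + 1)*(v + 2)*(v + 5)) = v + 2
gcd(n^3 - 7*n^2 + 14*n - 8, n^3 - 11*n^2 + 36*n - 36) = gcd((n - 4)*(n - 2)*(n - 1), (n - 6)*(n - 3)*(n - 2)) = n - 2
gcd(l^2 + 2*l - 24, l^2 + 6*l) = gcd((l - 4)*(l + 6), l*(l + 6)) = l + 6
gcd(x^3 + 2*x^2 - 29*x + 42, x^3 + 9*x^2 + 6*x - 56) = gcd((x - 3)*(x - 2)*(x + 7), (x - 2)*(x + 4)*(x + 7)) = x^2 + 5*x - 14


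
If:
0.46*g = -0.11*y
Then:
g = -0.239130434782609*y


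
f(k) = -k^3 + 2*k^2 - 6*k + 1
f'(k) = -3*k^2 + 4*k - 6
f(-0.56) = 5.16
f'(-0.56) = -9.18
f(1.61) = -7.65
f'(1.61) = -7.34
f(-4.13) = 130.34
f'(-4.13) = -73.69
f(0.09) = 0.48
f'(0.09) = -5.66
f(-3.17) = 71.97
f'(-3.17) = -48.83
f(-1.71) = 22.11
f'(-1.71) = -21.61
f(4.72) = -87.92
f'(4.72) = -53.96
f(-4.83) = 189.32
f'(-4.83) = -95.31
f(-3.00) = 64.00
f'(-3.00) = -45.00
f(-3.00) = 64.00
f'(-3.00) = -45.00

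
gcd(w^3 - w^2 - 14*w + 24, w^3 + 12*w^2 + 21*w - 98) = w - 2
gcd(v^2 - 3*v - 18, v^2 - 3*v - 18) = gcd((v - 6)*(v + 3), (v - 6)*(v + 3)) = v^2 - 3*v - 18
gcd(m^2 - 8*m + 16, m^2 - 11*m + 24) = 1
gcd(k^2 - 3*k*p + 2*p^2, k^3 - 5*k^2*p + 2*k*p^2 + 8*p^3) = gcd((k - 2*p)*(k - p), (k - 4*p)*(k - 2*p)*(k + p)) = -k + 2*p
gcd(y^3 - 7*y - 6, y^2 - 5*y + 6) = y - 3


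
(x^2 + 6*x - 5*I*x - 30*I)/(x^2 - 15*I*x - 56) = (x^2 + x*(6 - 5*I) - 30*I)/(x^2 - 15*I*x - 56)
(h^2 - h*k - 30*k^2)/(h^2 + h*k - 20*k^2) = (h - 6*k)/(h - 4*k)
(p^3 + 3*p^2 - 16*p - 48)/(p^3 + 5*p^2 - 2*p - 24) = (p - 4)/(p - 2)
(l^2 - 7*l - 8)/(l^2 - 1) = (l - 8)/(l - 1)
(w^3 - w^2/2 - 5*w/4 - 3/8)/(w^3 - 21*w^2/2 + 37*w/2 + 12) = (w^2 - w - 3/4)/(w^2 - 11*w + 24)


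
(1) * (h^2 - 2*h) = h^2 - 2*h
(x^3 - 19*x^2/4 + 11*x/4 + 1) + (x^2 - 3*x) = x^3 - 15*x^2/4 - x/4 + 1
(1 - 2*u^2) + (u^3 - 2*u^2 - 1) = u^3 - 4*u^2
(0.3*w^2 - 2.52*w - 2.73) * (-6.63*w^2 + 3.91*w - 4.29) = -1.989*w^4 + 17.8806*w^3 + 6.9597*w^2 + 0.1365*w + 11.7117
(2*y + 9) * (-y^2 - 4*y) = -2*y^3 - 17*y^2 - 36*y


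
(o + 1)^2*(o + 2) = o^3 + 4*o^2 + 5*o + 2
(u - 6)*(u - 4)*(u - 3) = u^3 - 13*u^2 + 54*u - 72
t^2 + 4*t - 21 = (t - 3)*(t + 7)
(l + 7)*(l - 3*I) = l^2 + 7*l - 3*I*l - 21*I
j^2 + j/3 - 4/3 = (j - 1)*(j + 4/3)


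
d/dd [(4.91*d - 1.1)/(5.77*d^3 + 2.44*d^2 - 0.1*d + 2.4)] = (-56.6614*d^3 + 7.0606*d^2 + 5.368*d + 11.674)/(33.2929*d^6 + 28.1576*d^5 + 4.7996*d^4 + 27.208*d^3 + 11.722*d^2 - 0.48*d + 5.76)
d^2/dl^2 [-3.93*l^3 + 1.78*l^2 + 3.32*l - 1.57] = 3.56 - 23.58*l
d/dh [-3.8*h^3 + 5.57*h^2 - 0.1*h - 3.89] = -11.4*h^2 + 11.14*h - 0.1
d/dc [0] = 0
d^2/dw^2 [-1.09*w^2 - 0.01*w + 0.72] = -2.18000000000000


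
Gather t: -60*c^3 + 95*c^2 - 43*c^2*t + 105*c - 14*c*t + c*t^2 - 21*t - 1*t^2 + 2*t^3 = -60*c^3 + 95*c^2 + 105*c + 2*t^3 + t^2*(c - 1) + t*(-43*c^2 - 14*c - 21)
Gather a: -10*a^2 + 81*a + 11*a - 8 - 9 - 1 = -10*a^2 + 92*a - 18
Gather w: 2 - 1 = 1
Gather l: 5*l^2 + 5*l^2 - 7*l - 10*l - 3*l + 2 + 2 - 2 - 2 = 10*l^2 - 20*l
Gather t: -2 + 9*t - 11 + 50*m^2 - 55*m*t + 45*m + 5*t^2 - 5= 50*m^2 + 45*m + 5*t^2 + t*(9 - 55*m) - 18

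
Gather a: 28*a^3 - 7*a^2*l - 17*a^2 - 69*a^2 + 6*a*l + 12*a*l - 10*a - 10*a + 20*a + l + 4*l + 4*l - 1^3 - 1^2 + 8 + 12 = 28*a^3 + a^2*(-7*l - 86) + 18*a*l + 9*l + 18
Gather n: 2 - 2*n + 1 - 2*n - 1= 2 - 4*n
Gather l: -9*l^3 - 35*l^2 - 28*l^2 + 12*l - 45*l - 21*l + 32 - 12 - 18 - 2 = -9*l^3 - 63*l^2 - 54*l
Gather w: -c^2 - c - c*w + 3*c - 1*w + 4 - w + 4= -c^2 + 2*c + w*(-c - 2) + 8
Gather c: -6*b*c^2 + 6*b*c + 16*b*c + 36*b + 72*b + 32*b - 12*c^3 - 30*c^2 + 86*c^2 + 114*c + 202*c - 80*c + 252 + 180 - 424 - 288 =140*b - 12*c^3 + c^2*(56 - 6*b) + c*(22*b + 236) - 280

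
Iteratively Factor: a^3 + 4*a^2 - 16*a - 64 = (a + 4)*(a^2 - 16) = (a - 4)*(a + 4)*(a + 4)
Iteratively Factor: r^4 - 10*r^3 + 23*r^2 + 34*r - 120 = (r - 5)*(r^3 - 5*r^2 - 2*r + 24) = (r - 5)*(r - 3)*(r^2 - 2*r - 8) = (r - 5)*(r - 4)*(r - 3)*(r + 2)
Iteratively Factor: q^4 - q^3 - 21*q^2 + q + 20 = (q - 5)*(q^3 + 4*q^2 - q - 4) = (q - 5)*(q - 1)*(q^2 + 5*q + 4) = (q - 5)*(q - 1)*(q + 1)*(q + 4)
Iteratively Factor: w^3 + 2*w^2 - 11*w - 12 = (w + 1)*(w^2 + w - 12) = (w + 1)*(w + 4)*(w - 3)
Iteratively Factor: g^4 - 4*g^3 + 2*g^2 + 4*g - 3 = (g - 1)*(g^3 - 3*g^2 - g + 3) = (g - 1)*(g + 1)*(g^2 - 4*g + 3) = (g - 1)^2*(g + 1)*(g - 3)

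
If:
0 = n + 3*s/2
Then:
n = -3*s/2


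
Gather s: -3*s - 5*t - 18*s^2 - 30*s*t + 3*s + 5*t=-18*s^2 - 30*s*t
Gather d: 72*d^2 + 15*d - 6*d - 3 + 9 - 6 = 72*d^2 + 9*d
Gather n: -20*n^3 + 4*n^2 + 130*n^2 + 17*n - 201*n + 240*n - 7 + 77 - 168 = -20*n^3 + 134*n^2 + 56*n - 98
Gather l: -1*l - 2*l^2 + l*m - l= -2*l^2 + l*(m - 2)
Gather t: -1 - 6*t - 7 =-6*t - 8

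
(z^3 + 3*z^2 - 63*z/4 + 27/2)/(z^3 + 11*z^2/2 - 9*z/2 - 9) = (z - 3/2)/(z + 1)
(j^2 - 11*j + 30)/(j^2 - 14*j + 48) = (j - 5)/(j - 8)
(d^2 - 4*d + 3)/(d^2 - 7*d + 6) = (d - 3)/(d - 6)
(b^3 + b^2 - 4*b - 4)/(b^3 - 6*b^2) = (b^3 + b^2 - 4*b - 4)/(b^2*(b - 6))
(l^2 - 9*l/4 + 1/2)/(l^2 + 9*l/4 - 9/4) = (4*l^2 - 9*l + 2)/(4*l^2 + 9*l - 9)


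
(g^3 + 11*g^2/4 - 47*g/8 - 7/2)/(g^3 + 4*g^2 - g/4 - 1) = (4*g - 7)/(2*(2*g - 1))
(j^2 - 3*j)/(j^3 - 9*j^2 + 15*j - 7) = j*(j - 3)/(j^3 - 9*j^2 + 15*j - 7)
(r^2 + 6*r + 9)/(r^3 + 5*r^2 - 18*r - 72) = (r + 3)/(r^2 + 2*r - 24)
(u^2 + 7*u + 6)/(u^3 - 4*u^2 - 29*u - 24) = (u + 6)/(u^2 - 5*u - 24)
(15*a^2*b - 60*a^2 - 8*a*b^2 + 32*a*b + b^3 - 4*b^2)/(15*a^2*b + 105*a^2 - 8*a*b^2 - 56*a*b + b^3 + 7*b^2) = (b - 4)/(b + 7)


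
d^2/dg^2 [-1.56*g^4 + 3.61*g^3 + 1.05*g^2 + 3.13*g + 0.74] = -18.72*g^2 + 21.66*g + 2.1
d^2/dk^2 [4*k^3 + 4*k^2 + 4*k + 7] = 24*k + 8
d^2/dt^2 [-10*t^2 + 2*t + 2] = -20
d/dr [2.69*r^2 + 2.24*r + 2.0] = 5.38*r + 2.24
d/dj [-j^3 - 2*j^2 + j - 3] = -3*j^2 - 4*j + 1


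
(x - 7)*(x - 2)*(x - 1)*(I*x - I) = I*x^4 - 11*I*x^3 + 33*I*x^2 - 37*I*x + 14*I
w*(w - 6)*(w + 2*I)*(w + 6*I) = w^4 - 6*w^3 + 8*I*w^3 - 12*w^2 - 48*I*w^2 + 72*w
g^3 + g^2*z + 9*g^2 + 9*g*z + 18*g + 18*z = (g + 3)*(g + 6)*(g + z)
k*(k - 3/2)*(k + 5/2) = k^3 + k^2 - 15*k/4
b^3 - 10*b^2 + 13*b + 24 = (b - 8)*(b - 3)*(b + 1)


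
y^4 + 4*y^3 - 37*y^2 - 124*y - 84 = (y - 6)*(y + 1)*(y + 2)*(y + 7)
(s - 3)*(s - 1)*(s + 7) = s^3 + 3*s^2 - 25*s + 21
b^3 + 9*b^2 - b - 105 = (b - 3)*(b + 5)*(b + 7)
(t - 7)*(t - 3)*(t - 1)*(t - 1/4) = t^4 - 45*t^3/4 + 135*t^2/4 - 115*t/4 + 21/4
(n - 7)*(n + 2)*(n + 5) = n^3 - 39*n - 70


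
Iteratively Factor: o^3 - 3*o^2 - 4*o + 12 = (o - 2)*(o^2 - o - 6) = (o - 3)*(o - 2)*(o + 2)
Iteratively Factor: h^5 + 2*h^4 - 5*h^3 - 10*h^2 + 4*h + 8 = (h - 1)*(h^4 + 3*h^3 - 2*h^2 - 12*h - 8) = (h - 2)*(h - 1)*(h^3 + 5*h^2 + 8*h + 4) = (h - 2)*(h - 1)*(h + 2)*(h^2 + 3*h + 2) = (h - 2)*(h - 1)*(h + 1)*(h + 2)*(h + 2)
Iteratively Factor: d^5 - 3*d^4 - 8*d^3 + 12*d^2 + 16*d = (d + 1)*(d^4 - 4*d^3 - 4*d^2 + 16*d) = (d - 4)*(d + 1)*(d^3 - 4*d) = d*(d - 4)*(d + 1)*(d^2 - 4) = d*(d - 4)*(d + 1)*(d + 2)*(d - 2)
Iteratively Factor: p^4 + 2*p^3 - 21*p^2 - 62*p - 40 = (p + 1)*(p^3 + p^2 - 22*p - 40) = (p - 5)*(p + 1)*(p^2 + 6*p + 8) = (p - 5)*(p + 1)*(p + 2)*(p + 4)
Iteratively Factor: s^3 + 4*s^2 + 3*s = (s + 1)*(s^2 + 3*s) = (s + 1)*(s + 3)*(s)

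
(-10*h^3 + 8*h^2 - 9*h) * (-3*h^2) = 30*h^5 - 24*h^4 + 27*h^3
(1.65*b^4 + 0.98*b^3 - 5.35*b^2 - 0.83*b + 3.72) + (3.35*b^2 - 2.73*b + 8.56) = 1.65*b^4 + 0.98*b^3 - 2.0*b^2 - 3.56*b + 12.28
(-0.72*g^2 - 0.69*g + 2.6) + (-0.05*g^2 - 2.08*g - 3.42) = -0.77*g^2 - 2.77*g - 0.82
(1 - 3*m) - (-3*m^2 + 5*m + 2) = 3*m^2 - 8*m - 1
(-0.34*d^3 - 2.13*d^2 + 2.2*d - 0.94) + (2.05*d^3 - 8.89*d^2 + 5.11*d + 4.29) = 1.71*d^3 - 11.02*d^2 + 7.31*d + 3.35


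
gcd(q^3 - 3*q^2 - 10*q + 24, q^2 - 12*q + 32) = q - 4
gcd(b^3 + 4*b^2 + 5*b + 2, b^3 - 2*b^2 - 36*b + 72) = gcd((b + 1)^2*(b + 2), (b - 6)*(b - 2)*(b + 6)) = 1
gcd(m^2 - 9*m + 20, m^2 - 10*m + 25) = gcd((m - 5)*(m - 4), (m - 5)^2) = m - 5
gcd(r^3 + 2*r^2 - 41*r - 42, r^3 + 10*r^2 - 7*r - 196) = r + 7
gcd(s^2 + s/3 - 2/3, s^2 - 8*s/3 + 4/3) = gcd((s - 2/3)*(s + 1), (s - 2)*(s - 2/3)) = s - 2/3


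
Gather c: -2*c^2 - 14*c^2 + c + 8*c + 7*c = -16*c^2 + 16*c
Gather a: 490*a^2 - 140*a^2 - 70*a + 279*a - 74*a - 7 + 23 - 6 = 350*a^2 + 135*a + 10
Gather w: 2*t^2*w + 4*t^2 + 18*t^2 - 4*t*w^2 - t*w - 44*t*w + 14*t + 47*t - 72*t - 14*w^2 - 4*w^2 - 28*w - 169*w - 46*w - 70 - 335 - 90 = 22*t^2 - 11*t + w^2*(-4*t - 18) + w*(2*t^2 - 45*t - 243) - 495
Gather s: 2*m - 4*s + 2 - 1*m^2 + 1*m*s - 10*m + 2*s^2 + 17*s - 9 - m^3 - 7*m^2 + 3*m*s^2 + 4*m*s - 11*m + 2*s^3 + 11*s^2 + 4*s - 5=-m^3 - 8*m^2 - 19*m + 2*s^3 + s^2*(3*m + 13) + s*(5*m + 17) - 12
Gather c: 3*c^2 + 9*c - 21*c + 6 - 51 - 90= 3*c^2 - 12*c - 135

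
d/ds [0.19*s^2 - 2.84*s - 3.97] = 0.38*s - 2.84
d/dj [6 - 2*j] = -2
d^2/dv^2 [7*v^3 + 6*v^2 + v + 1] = 42*v + 12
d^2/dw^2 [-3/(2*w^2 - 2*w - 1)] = 12*(-2*w^2 + 2*w + 2*(2*w - 1)^2 + 1)/(-2*w^2 + 2*w + 1)^3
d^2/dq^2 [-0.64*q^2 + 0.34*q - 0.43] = -1.28000000000000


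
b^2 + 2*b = b*(b + 2)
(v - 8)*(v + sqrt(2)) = v^2 - 8*v + sqrt(2)*v - 8*sqrt(2)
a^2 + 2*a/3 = a*(a + 2/3)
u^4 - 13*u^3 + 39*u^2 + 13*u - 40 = (u - 8)*(u - 5)*(u - 1)*(u + 1)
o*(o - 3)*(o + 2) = o^3 - o^2 - 6*o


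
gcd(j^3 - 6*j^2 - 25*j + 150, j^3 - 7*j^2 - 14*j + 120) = j^2 - 11*j + 30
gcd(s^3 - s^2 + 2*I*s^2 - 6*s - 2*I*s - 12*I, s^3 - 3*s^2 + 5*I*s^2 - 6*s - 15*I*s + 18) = s^2 + s*(-3 + 2*I) - 6*I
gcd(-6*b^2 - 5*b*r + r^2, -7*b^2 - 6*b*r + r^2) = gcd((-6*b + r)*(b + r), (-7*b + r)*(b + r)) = b + r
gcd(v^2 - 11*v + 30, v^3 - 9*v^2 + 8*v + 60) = v^2 - 11*v + 30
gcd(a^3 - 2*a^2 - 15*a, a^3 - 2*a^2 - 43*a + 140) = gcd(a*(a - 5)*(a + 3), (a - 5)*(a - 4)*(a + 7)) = a - 5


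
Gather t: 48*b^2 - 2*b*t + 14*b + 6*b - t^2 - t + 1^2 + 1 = 48*b^2 + 20*b - t^2 + t*(-2*b - 1) + 2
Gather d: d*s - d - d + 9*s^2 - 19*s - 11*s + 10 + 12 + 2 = d*(s - 2) + 9*s^2 - 30*s + 24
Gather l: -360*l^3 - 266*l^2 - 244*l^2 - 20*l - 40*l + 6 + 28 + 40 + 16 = -360*l^3 - 510*l^2 - 60*l + 90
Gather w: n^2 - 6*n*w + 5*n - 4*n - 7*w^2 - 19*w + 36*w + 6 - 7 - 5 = n^2 + n - 7*w^2 + w*(17 - 6*n) - 6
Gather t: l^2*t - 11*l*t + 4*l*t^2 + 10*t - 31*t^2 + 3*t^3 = 3*t^3 + t^2*(4*l - 31) + t*(l^2 - 11*l + 10)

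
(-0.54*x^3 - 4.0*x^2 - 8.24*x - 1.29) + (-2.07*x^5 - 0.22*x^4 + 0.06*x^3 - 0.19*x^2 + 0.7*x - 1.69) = -2.07*x^5 - 0.22*x^4 - 0.48*x^3 - 4.19*x^2 - 7.54*x - 2.98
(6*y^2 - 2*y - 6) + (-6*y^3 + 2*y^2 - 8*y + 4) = -6*y^3 + 8*y^2 - 10*y - 2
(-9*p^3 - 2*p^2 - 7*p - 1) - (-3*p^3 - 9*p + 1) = -6*p^3 - 2*p^2 + 2*p - 2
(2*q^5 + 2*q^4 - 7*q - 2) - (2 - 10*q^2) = 2*q^5 + 2*q^4 + 10*q^2 - 7*q - 4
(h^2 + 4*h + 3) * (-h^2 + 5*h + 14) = -h^4 + h^3 + 31*h^2 + 71*h + 42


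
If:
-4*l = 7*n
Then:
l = -7*n/4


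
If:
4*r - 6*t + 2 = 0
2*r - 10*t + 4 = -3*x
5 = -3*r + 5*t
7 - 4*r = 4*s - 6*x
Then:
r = 10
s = 59/4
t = 7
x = 46/3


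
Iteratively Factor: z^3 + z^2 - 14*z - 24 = (z + 2)*(z^2 - z - 12) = (z - 4)*(z + 2)*(z + 3)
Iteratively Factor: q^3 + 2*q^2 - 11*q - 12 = (q + 4)*(q^2 - 2*q - 3) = (q + 1)*(q + 4)*(q - 3)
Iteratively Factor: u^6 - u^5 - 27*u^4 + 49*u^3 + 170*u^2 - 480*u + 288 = (u - 3)*(u^5 + 2*u^4 - 21*u^3 - 14*u^2 + 128*u - 96) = (u - 3)*(u + 4)*(u^4 - 2*u^3 - 13*u^2 + 38*u - 24) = (u - 3)^2*(u + 4)*(u^3 + u^2 - 10*u + 8) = (u - 3)^2*(u - 2)*(u + 4)*(u^2 + 3*u - 4) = (u - 3)^2*(u - 2)*(u + 4)^2*(u - 1)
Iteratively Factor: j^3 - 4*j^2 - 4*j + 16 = (j - 2)*(j^2 - 2*j - 8) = (j - 4)*(j - 2)*(j + 2)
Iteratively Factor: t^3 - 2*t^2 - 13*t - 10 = (t + 2)*(t^2 - 4*t - 5) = (t - 5)*(t + 2)*(t + 1)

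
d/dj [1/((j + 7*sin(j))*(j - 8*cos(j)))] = (-(j + 7*sin(j))*(8*sin(j) + 1) - (j - 8*cos(j))*(7*cos(j) + 1))/((j + 7*sin(j))^2*(j - 8*cos(j))^2)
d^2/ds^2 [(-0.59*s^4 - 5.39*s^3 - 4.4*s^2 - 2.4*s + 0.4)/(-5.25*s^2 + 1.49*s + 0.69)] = (32.52375*s^6 - 27.6916499999998*s^5 - 4.96449599999994*s^4 + 273.826492*s^3 + 66.103542*s^2 + 86.335074*s - 5.41928)/(144.703125*s^6 - 123.204375*s^5 - 22.0878*s^4 + 29.077201*s^3 + 2.902968*s^2 - 2.128167*s - 0.328509)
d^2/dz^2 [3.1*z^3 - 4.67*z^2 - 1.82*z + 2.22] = 18.6*z - 9.34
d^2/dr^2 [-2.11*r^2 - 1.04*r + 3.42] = -4.22000000000000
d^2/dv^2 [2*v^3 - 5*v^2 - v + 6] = 12*v - 10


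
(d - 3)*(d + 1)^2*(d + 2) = d^4 + d^3 - 7*d^2 - 13*d - 6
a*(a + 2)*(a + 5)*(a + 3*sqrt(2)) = a^4 + 3*sqrt(2)*a^3 + 7*a^3 + 10*a^2 + 21*sqrt(2)*a^2 + 30*sqrt(2)*a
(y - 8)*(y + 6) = y^2 - 2*y - 48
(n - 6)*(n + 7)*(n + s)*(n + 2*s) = n^4 + 3*n^3*s + n^3 + 2*n^2*s^2 + 3*n^2*s - 42*n^2 + 2*n*s^2 - 126*n*s - 84*s^2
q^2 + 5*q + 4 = (q + 1)*(q + 4)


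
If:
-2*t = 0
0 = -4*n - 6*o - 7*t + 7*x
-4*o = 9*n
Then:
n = -14*x/19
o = 63*x/38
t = 0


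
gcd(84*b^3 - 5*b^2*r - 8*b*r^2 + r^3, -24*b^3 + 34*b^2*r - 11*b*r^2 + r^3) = -4*b + r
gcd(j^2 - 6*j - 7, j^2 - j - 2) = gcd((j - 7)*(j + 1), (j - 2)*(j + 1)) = j + 1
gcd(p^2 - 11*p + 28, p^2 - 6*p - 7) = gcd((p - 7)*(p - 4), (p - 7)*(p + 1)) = p - 7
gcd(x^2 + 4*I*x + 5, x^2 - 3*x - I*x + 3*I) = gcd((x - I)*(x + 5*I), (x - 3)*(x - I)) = x - I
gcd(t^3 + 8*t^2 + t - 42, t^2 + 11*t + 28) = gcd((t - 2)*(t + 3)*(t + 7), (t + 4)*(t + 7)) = t + 7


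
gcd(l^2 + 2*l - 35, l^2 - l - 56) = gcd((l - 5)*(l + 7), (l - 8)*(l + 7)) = l + 7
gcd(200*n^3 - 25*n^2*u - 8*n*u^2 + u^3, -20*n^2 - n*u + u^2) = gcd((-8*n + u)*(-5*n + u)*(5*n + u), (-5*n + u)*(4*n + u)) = -5*n + u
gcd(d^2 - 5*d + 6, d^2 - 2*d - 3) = d - 3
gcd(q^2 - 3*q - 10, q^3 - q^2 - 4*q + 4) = q + 2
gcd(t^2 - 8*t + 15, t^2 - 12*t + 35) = t - 5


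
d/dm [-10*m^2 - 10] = -20*m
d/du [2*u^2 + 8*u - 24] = 4*u + 8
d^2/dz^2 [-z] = 0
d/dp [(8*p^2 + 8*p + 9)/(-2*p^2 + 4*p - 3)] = 12*(4*p^2 - p - 5)/(4*p^4 - 16*p^3 + 28*p^2 - 24*p + 9)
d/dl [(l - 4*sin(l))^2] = -2*(l - 4*sin(l))*(4*cos(l) - 1)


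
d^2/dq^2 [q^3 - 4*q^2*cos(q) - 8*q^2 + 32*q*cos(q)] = 4*q^2*cos(q) + 16*q*sin(q) - 32*q*cos(q) + 6*q - 64*sin(q) - 8*cos(q) - 16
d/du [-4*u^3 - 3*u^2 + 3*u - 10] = -12*u^2 - 6*u + 3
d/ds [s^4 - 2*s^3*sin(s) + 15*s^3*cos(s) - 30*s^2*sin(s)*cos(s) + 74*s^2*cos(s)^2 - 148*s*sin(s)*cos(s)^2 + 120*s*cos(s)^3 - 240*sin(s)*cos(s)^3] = -15*s^3*sin(s) - 2*s^3*cos(s) + 4*s^3 - 6*s^2*sin(s) - 74*s^2*sin(2*s) + 45*s^2*cos(s) - 30*s^2*cos(2*s) - 90*s*sin(s) - 30*s*sin(2*s) - 90*s*sin(3*s) - 37*s*cos(s) + 74*s*cos(2*s) - 111*s*cos(3*s) + 74*s - 37*sin(s) - 37*sin(3*s) + 90*cos(s) - 240*cos(2*s)^2 - 120*cos(2*s) + 30*cos(3*s) + 120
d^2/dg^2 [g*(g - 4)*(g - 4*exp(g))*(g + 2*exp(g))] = -2*g^3*exp(g) - 32*g^2*exp(2*g) - 4*g^2*exp(g) + 12*g^2 + 64*g*exp(2*g) + 20*g*exp(g) - 24*g + 112*exp(2*g) + 16*exp(g)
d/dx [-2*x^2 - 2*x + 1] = -4*x - 2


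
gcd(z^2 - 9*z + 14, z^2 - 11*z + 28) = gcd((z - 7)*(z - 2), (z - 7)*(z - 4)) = z - 7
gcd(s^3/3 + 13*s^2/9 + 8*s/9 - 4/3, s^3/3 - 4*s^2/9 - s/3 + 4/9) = 1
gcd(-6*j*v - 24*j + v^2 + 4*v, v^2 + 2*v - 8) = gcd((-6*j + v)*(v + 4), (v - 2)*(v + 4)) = v + 4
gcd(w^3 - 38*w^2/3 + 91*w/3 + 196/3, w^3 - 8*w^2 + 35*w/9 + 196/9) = w^2 - 17*w/3 - 28/3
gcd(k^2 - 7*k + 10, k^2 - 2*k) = k - 2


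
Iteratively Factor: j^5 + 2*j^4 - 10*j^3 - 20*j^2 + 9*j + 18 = (j - 3)*(j^4 + 5*j^3 + 5*j^2 - 5*j - 6) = (j - 3)*(j + 3)*(j^3 + 2*j^2 - j - 2) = (j - 3)*(j + 1)*(j + 3)*(j^2 + j - 2) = (j - 3)*(j + 1)*(j + 2)*(j + 3)*(j - 1)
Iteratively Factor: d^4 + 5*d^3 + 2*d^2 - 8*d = (d)*(d^3 + 5*d^2 + 2*d - 8) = d*(d - 1)*(d^2 + 6*d + 8) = d*(d - 1)*(d + 4)*(d + 2)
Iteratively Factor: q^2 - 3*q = (q - 3)*(q)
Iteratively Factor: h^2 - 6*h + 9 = (h - 3)*(h - 3)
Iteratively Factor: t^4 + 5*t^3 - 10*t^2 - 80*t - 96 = (t + 2)*(t^3 + 3*t^2 - 16*t - 48) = (t - 4)*(t + 2)*(t^2 + 7*t + 12) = (t - 4)*(t + 2)*(t + 4)*(t + 3)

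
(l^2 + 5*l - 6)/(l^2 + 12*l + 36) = (l - 1)/(l + 6)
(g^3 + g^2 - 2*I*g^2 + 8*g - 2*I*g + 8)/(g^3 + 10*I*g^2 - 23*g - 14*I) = (g^2 + g*(1 - 4*I) - 4*I)/(g^2 + 8*I*g - 7)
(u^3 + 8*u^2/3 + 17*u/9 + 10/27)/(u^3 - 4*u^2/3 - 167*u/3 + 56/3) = (27*u^3 + 72*u^2 + 51*u + 10)/(9*(3*u^3 - 4*u^2 - 167*u + 56))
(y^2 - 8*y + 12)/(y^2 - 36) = (y - 2)/(y + 6)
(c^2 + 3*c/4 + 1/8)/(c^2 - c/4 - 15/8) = (8*c^2 + 6*c + 1)/(8*c^2 - 2*c - 15)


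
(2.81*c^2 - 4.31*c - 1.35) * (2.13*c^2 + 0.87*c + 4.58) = 5.9853*c^4 - 6.7356*c^3 + 6.2446*c^2 - 20.9143*c - 6.183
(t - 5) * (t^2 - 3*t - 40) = t^3 - 8*t^2 - 25*t + 200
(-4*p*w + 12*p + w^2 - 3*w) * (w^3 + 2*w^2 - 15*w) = -4*p*w^4 + 4*p*w^3 + 84*p*w^2 - 180*p*w + w^5 - w^4 - 21*w^3 + 45*w^2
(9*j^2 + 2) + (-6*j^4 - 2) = -6*j^4 + 9*j^2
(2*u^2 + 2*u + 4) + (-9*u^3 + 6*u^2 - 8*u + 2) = -9*u^3 + 8*u^2 - 6*u + 6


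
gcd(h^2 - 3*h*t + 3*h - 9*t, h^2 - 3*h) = 1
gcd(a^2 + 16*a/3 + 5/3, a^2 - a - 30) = a + 5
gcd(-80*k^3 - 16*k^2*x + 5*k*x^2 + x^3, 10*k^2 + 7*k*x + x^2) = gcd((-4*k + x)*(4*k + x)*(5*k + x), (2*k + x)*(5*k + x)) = 5*k + x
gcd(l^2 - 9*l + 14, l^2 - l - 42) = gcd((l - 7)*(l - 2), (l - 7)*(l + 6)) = l - 7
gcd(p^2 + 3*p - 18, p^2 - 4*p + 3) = p - 3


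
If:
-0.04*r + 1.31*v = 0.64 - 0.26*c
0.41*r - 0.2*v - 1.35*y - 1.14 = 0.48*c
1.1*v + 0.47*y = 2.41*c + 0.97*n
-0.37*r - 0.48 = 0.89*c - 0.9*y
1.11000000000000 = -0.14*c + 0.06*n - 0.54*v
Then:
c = -9.39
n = 44.51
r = 97.33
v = 5.32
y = 31.27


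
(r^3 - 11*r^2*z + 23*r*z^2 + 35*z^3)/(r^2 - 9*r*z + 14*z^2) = (-r^2 + 4*r*z + 5*z^2)/(-r + 2*z)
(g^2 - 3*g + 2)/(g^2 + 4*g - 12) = (g - 1)/(g + 6)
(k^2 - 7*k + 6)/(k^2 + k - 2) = (k - 6)/(k + 2)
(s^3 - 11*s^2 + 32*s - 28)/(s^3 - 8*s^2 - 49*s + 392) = (s^2 - 4*s + 4)/(s^2 - s - 56)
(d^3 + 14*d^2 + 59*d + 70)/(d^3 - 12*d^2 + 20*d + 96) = (d^2 + 12*d + 35)/(d^2 - 14*d + 48)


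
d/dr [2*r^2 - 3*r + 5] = 4*r - 3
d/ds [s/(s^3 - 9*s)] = -2*s/(s^2 - 9)^2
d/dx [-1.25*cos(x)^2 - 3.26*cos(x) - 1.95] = (2.5*cos(x) + 3.26)*sin(x)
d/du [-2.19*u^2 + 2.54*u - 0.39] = 2.54 - 4.38*u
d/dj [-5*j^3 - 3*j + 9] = -15*j^2 - 3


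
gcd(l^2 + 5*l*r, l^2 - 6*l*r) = l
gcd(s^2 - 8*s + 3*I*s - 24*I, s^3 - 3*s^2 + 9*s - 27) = s + 3*I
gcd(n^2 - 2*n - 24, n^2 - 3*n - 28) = n + 4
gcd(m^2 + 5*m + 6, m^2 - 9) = m + 3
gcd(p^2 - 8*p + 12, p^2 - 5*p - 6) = p - 6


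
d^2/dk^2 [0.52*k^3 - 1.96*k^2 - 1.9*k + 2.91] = 3.12*k - 3.92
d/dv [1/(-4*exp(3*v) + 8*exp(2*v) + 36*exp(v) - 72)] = (3*exp(2*v) - 4*exp(v) - 9)*exp(v)/(4*(exp(3*v) - 2*exp(2*v) - 9*exp(v) + 18)^2)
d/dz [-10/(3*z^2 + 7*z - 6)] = 10*(6*z + 7)/(3*z^2 + 7*z - 6)^2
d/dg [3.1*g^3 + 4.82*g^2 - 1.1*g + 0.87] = 9.3*g^2 + 9.64*g - 1.1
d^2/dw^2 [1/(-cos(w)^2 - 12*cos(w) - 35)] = (4*sin(w)^4 - 6*sin(w)^2 - 465*cos(w) + 9*cos(3*w) - 216)/((cos(w) + 5)^3*(cos(w) + 7)^3)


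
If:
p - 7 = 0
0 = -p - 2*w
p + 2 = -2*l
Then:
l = -9/2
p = 7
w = -7/2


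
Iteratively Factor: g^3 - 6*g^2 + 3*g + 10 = (g - 2)*(g^2 - 4*g - 5) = (g - 2)*(g + 1)*(g - 5)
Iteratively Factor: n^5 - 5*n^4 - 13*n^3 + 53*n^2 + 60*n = (n - 5)*(n^4 - 13*n^2 - 12*n) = (n - 5)*(n + 3)*(n^3 - 3*n^2 - 4*n) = (n - 5)*(n + 1)*(n + 3)*(n^2 - 4*n) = (n - 5)*(n - 4)*(n + 1)*(n + 3)*(n)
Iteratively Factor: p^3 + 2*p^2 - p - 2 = (p - 1)*(p^2 + 3*p + 2) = (p - 1)*(p + 2)*(p + 1)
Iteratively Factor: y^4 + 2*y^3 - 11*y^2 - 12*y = (y - 3)*(y^3 + 5*y^2 + 4*y) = (y - 3)*(y + 4)*(y^2 + y) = (y - 3)*(y + 1)*(y + 4)*(y)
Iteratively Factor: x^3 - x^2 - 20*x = (x)*(x^2 - x - 20) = x*(x + 4)*(x - 5)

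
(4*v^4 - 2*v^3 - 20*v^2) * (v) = 4*v^5 - 2*v^4 - 20*v^3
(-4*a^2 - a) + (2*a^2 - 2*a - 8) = -2*a^2 - 3*a - 8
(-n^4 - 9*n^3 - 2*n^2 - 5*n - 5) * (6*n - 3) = -6*n^5 - 51*n^4 + 15*n^3 - 24*n^2 - 15*n + 15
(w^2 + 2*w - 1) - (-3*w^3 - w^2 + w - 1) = 3*w^3 + 2*w^2 + w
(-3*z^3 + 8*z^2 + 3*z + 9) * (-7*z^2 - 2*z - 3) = 21*z^5 - 50*z^4 - 28*z^3 - 93*z^2 - 27*z - 27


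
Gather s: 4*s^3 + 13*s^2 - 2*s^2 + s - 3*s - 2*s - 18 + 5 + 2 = 4*s^3 + 11*s^2 - 4*s - 11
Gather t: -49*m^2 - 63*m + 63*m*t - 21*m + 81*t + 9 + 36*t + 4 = -49*m^2 - 84*m + t*(63*m + 117) + 13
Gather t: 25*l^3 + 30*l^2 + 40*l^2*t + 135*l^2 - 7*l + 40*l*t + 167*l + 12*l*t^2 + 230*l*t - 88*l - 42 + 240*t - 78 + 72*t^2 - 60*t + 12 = 25*l^3 + 165*l^2 + 72*l + t^2*(12*l + 72) + t*(40*l^2 + 270*l + 180) - 108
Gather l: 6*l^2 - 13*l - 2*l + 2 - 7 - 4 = 6*l^2 - 15*l - 9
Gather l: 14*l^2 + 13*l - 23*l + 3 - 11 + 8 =14*l^2 - 10*l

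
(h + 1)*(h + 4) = h^2 + 5*h + 4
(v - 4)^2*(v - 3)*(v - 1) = v^4 - 12*v^3 + 51*v^2 - 88*v + 48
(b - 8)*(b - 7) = b^2 - 15*b + 56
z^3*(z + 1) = z^4 + z^3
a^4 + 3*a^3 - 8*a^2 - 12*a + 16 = (a - 2)*(a - 1)*(a + 2)*(a + 4)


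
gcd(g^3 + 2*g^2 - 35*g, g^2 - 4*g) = g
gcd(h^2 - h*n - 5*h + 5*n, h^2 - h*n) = h - n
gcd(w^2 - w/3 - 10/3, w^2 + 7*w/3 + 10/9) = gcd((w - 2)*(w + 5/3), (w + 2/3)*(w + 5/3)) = w + 5/3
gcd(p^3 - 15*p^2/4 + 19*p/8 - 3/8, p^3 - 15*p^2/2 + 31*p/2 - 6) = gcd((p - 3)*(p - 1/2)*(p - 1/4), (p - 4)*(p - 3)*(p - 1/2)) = p^2 - 7*p/2 + 3/2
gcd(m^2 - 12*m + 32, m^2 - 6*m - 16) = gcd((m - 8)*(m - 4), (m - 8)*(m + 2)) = m - 8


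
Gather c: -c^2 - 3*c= -c^2 - 3*c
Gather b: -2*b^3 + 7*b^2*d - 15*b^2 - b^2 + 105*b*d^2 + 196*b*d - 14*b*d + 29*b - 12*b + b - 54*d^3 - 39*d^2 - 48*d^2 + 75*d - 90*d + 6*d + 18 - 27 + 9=-2*b^3 + b^2*(7*d - 16) + b*(105*d^2 + 182*d + 18) - 54*d^3 - 87*d^2 - 9*d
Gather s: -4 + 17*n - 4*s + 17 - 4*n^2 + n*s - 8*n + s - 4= -4*n^2 + 9*n + s*(n - 3) + 9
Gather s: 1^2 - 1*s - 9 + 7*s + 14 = 6*s + 6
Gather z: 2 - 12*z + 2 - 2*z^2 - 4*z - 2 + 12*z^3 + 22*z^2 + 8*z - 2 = 12*z^3 + 20*z^2 - 8*z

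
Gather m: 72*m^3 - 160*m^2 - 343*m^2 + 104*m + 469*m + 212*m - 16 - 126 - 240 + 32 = 72*m^3 - 503*m^2 + 785*m - 350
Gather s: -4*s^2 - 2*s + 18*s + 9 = -4*s^2 + 16*s + 9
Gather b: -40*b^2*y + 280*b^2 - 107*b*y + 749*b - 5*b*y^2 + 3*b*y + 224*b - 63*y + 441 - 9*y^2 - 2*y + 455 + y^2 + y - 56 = b^2*(280 - 40*y) + b*(-5*y^2 - 104*y + 973) - 8*y^2 - 64*y + 840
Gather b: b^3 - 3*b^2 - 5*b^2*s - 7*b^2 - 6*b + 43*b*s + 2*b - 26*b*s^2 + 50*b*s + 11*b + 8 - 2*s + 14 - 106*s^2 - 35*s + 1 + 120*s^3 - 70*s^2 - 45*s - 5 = b^3 + b^2*(-5*s - 10) + b*(-26*s^2 + 93*s + 7) + 120*s^3 - 176*s^2 - 82*s + 18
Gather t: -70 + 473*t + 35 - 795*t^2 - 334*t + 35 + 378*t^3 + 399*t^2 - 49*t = 378*t^3 - 396*t^2 + 90*t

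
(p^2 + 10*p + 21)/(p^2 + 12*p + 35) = (p + 3)/(p + 5)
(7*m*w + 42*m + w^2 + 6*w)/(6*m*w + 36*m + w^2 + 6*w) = (7*m + w)/(6*m + w)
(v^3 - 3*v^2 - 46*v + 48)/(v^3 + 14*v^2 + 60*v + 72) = (v^2 - 9*v + 8)/(v^2 + 8*v + 12)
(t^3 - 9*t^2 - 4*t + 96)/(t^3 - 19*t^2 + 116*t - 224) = (t + 3)/(t - 7)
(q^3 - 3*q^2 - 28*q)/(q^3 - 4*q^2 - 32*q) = (q - 7)/(q - 8)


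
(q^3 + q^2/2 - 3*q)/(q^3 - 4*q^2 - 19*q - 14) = q*(2*q - 3)/(2*(q^2 - 6*q - 7))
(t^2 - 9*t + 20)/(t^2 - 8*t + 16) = (t - 5)/(t - 4)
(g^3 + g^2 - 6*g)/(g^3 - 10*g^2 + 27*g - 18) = g*(g^2 + g - 6)/(g^3 - 10*g^2 + 27*g - 18)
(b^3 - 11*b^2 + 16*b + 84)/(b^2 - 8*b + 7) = (b^2 - 4*b - 12)/(b - 1)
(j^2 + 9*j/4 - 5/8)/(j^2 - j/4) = (j + 5/2)/j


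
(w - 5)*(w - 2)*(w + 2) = w^3 - 5*w^2 - 4*w + 20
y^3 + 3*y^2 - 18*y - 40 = (y - 4)*(y + 2)*(y + 5)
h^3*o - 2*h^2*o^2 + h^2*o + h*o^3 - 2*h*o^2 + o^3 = (h - o)^2*(h*o + o)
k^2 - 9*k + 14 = (k - 7)*(k - 2)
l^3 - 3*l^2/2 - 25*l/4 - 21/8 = (l - 7/2)*(l + 1/2)*(l + 3/2)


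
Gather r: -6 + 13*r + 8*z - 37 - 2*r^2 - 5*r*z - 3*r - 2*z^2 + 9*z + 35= -2*r^2 + r*(10 - 5*z) - 2*z^2 + 17*z - 8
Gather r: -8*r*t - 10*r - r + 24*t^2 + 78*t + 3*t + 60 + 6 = r*(-8*t - 11) + 24*t^2 + 81*t + 66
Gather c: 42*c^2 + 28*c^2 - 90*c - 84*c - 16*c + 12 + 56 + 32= 70*c^2 - 190*c + 100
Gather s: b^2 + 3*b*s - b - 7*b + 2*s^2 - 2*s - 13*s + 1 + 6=b^2 - 8*b + 2*s^2 + s*(3*b - 15) + 7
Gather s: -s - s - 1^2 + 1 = -2*s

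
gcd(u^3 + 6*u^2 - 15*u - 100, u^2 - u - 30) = u + 5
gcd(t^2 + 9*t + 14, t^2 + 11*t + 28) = t + 7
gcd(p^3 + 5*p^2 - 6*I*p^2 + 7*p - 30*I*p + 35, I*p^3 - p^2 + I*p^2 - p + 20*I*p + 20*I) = 1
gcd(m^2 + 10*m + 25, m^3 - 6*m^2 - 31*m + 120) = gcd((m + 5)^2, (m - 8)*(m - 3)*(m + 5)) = m + 5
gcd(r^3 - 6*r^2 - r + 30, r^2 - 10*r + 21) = r - 3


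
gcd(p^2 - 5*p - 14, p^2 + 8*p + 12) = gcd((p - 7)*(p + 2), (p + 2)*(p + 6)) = p + 2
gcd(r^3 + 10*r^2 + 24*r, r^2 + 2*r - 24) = r + 6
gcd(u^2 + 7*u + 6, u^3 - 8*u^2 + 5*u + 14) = u + 1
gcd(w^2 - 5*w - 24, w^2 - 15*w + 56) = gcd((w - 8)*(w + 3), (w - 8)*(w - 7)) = w - 8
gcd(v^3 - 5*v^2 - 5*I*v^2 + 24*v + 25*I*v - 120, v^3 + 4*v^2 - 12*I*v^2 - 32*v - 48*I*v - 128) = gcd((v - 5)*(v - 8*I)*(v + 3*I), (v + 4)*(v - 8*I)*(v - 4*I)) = v - 8*I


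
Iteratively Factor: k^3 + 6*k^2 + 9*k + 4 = (k + 1)*(k^2 + 5*k + 4) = (k + 1)^2*(k + 4)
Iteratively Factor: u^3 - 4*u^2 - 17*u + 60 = (u - 5)*(u^2 + u - 12) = (u - 5)*(u + 4)*(u - 3)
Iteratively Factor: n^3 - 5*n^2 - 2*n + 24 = (n - 4)*(n^2 - n - 6) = (n - 4)*(n + 2)*(n - 3)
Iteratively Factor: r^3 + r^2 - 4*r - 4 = (r + 2)*(r^2 - r - 2) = (r + 1)*(r + 2)*(r - 2)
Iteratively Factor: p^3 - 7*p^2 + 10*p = (p)*(p^2 - 7*p + 10) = p*(p - 5)*(p - 2)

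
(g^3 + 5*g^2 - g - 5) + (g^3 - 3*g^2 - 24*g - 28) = 2*g^3 + 2*g^2 - 25*g - 33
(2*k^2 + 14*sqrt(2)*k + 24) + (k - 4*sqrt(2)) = 2*k^2 + k + 14*sqrt(2)*k - 4*sqrt(2) + 24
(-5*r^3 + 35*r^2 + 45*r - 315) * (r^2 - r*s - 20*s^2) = -5*r^5 + 5*r^4*s + 35*r^4 + 100*r^3*s^2 - 35*r^3*s + 45*r^3 - 700*r^2*s^2 - 45*r^2*s - 315*r^2 - 900*r*s^2 + 315*r*s + 6300*s^2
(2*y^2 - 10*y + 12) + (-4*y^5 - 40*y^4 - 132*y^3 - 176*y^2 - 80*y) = -4*y^5 - 40*y^4 - 132*y^3 - 174*y^2 - 90*y + 12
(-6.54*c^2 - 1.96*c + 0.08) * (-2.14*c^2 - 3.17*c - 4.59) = 13.9956*c^4 + 24.9262*c^3 + 36.0606*c^2 + 8.7428*c - 0.3672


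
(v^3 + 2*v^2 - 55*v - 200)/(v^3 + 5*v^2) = 1 - 3/v - 40/v^2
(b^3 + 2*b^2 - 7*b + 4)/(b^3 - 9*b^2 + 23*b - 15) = (b^2 + 3*b - 4)/(b^2 - 8*b + 15)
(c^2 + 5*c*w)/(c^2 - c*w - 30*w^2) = c/(c - 6*w)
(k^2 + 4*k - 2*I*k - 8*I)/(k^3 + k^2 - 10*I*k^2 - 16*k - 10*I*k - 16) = (k + 4)/(k^2 + k*(1 - 8*I) - 8*I)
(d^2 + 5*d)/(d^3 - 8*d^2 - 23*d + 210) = d/(d^2 - 13*d + 42)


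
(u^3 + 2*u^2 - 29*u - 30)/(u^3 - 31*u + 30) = (u + 1)/(u - 1)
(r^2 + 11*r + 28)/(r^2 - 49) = (r + 4)/(r - 7)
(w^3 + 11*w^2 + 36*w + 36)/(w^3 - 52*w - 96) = (w + 3)/(w - 8)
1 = 1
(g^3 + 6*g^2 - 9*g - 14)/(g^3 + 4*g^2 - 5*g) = (g^3 + 6*g^2 - 9*g - 14)/(g*(g^2 + 4*g - 5))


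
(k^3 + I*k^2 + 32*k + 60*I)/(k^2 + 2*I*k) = k - I + 30/k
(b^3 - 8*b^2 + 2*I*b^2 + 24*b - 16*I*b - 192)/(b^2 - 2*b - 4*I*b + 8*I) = (b^2 + b*(-8 + 6*I) - 48*I)/(b - 2)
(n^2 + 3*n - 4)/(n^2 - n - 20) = (n - 1)/(n - 5)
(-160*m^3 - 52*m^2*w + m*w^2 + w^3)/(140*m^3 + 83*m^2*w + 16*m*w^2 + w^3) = (-8*m + w)/(7*m + w)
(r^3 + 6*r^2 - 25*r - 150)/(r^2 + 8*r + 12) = (r^2 - 25)/(r + 2)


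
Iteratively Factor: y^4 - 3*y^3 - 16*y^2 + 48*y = (y - 4)*(y^3 + y^2 - 12*y) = y*(y - 4)*(y^2 + y - 12) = y*(y - 4)*(y + 4)*(y - 3)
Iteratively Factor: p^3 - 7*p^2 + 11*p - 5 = (p - 1)*(p^2 - 6*p + 5) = (p - 5)*(p - 1)*(p - 1)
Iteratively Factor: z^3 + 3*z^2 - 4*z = (z)*(z^2 + 3*z - 4) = z*(z + 4)*(z - 1)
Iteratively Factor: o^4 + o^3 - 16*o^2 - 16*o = (o + 1)*(o^3 - 16*o) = o*(o + 1)*(o^2 - 16) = o*(o - 4)*(o + 1)*(o + 4)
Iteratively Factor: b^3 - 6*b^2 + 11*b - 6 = (b - 1)*(b^2 - 5*b + 6) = (b - 3)*(b - 1)*(b - 2)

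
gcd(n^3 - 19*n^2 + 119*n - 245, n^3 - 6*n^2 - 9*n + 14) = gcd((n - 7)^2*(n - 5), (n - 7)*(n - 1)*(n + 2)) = n - 7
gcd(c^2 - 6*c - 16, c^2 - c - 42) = 1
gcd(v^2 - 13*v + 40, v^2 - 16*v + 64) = v - 8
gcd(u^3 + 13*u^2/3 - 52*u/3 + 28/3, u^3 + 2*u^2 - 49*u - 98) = u + 7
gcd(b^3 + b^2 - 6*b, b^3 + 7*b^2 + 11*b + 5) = 1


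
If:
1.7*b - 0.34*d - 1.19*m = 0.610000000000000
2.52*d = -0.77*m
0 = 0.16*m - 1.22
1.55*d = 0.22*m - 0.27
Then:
No Solution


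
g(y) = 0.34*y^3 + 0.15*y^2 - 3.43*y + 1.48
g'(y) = 1.02*y^2 + 0.3*y - 3.43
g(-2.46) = 5.76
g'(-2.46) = 2.00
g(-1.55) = 5.89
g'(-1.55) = -1.44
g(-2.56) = 5.54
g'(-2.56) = 2.49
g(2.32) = -1.42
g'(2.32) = 2.76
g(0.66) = -0.62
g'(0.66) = -2.79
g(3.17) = 2.94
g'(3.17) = 7.77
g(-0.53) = 3.29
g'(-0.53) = -3.30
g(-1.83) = 6.18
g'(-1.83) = -0.56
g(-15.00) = -1060.82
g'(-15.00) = 221.57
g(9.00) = 230.62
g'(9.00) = 81.89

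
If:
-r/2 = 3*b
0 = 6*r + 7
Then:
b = 7/36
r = -7/6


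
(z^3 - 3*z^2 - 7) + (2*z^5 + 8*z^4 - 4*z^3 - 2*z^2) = 2*z^5 + 8*z^4 - 3*z^3 - 5*z^2 - 7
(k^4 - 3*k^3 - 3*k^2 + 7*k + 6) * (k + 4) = k^5 + k^4 - 15*k^3 - 5*k^2 + 34*k + 24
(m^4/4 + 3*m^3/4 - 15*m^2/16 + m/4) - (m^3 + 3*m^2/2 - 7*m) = m^4/4 - m^3/4 - 39*m^2/16 + 29*m/4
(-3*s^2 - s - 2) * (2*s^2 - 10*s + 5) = -6*s^4 + 28*s^3 - 9*s^2 + 15*s - 10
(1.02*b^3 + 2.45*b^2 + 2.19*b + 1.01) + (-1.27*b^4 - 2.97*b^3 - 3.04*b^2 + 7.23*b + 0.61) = -1.27*b^4 - 1.95*b^3 - 0.59*b^2 + 9.42*b + 1.62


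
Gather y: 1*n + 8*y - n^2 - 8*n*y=-n^2 + n + y*(8 - 8*n)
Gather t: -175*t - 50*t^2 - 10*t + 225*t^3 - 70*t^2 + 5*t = 225*t^3 - 120*t^2 - 180*t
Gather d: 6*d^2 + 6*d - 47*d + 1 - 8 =6*d^2 - 41*d - 7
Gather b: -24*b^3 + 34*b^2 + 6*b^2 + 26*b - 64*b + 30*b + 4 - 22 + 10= -24*b^3 + 40*b^2 - 8*b - 8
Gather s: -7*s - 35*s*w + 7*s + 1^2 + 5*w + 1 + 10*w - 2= -35*s*w + 15*w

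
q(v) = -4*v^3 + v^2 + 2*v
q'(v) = -12*v^2 + 2*v + 2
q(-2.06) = 35.09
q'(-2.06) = -53.04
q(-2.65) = 76.16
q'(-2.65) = -87.57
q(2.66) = -62.89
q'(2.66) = -77.59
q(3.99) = -230.18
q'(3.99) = -181.06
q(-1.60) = 15.74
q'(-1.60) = -31.92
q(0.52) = 0.75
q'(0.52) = -0.20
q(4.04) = -239.36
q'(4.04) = -185.78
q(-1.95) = 29.56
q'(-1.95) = -47.53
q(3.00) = -93.00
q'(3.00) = -100.00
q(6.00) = -816.00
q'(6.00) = -418.00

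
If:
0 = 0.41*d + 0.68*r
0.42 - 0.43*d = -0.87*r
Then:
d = 0.44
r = -0.27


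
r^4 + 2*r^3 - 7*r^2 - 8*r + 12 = (r - 2)*(r - 1)*(r + 2)*(r + 3)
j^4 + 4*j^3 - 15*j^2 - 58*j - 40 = (j - 4)*(j + 1)*(j + 2)*(j + 5)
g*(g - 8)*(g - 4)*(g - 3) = g^4 - 15*g^3 + 68*g^2 - 96*g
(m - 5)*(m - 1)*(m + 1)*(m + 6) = m^4 + m^3 - 31*m^2 - m + 30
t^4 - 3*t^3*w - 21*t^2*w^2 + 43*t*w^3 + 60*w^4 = (t - 5*w)*(t - 3*w)*(t + w)*(t + 4*w)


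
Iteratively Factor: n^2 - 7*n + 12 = (n - 3)*(n - 4)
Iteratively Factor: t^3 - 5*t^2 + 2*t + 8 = (t + 1)*(t^2 - 6*t + 8) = (t - 4)*(t + 1)*(t - 2)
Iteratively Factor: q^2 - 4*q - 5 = (q + 1)*(q - 5)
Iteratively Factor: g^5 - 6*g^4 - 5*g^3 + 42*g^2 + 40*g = (g)*(g^4 - 6*g^3 - 5*g^2 + 42*g + 40) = g*(g + 1)*(g^3 - 7*g^2 + 2*g + 40) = g*(g - 5)*(g + 1)*(g^2 - 2*g - 8) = g*(g - 5)*(g + 1)*(g + 2)*(g - 4)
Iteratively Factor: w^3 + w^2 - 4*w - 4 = (w - 2)*(w^2 + 3*w + 2) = (w - 2)*(w + 2)*(w + 1)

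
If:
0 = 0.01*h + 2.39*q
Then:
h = -239.0*q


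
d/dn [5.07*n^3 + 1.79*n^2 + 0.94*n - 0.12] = 15.21*n^2 + 3.58*n + 0.94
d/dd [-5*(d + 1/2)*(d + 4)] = -10*d - 45/2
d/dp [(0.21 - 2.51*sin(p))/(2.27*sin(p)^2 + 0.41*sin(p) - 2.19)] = (5.6977*sin(p)^2 - 0.9534*sin(p) + 5.4108)*cos(p)/(5.1529*sin(p)^4 + 1.8614*sin(p)^3 - 9.7745*sin(p)^2 - 1.7958*sin(p) + 4.7961)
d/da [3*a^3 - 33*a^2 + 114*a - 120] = 9*a^2 - 66*a + 114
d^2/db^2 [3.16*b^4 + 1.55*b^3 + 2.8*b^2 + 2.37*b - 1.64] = 37.92*b^2 + 9.3*b + 5.6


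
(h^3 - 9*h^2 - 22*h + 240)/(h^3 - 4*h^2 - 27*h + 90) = (h - 8)/(h - 3)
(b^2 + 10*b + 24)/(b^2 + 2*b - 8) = (b + 6)/(b - 2)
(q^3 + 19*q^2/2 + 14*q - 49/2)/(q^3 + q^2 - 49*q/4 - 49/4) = 2*(q^2 + 6*q - 7)/(2*q^2 - 5*q - 7)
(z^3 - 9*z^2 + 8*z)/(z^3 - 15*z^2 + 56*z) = (z - 1)/(z - 7)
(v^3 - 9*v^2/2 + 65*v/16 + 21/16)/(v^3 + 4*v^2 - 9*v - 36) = (16*v^2 - 24*v - 7)/(16*(v^2 + 7*v + 12))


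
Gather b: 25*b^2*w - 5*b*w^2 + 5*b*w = 25*b^2*w + b*(-5*w^2 + 5*w)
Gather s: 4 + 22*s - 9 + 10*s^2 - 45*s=10*s^2 - 23*s - 5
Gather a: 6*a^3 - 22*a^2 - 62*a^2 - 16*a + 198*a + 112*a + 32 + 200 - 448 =6*a^3 - 84*a^2 + 294*a - 216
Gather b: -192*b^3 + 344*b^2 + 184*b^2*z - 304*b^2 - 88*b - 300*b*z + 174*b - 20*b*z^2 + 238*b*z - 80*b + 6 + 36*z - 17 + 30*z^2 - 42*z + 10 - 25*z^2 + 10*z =-192*b^3 + b^2*(184*z + 40) + b*(-20*z^2 - 62*z + 6) + 5*z^2 + 4*z - 1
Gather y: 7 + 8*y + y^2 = y^2 + 8*y + 7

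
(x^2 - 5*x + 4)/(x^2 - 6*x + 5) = (x - 4)/(x - 5)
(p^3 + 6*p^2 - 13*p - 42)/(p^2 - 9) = (p^2 + 9*p + 14)/(p + 3)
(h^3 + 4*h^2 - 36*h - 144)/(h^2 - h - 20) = (h^2 - 36)/(h - 5)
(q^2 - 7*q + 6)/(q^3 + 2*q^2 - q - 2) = (q - 6)/(q^2 + 3*q + 2)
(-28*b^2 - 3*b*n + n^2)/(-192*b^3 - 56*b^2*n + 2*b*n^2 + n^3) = (7*b - n)/(48*b^2 + 2*b*n - n^2)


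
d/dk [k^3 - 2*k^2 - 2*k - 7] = 3*k^2 - 4*k - 2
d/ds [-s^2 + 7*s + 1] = 7 - 2*s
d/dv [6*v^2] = 12*v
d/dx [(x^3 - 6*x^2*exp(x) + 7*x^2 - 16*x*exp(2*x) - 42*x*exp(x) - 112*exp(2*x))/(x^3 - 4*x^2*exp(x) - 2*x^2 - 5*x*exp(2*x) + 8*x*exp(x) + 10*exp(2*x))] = (-(-x^3 + 6*x^2*exp(x) - 7*x^2 + 16*x*exp(2*x) + 42*x*exp(x) + 112*exp(2*x))*(4*x^2*exp(x) - 3*x^2 + 10*x*exp(2*x) + 4*x - 15*exp(2*x) - 8*exp(x)) + (x^3 - 4*x^2*exp(x) - 2*x^2 - 5*x*exp(2*x) + 8*x*exp(x) + 10*exp(2*x))*(-6*x^2*exp(x) + 3*x^2 - 32*x*exp(2*x) - 54*x*exp(x) + 14*x - 240*exp(2*x) - 42*exp(x)))/(x^3 - 4*x^2*exp(x) - 2*x^2 - 5*x*exp(2*x) + 8*x*exp(x) + 10*exp(2*x))^2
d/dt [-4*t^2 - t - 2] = -8*t - 1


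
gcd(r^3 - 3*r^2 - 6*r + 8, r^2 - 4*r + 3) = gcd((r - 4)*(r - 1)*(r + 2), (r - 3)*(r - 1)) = r - 1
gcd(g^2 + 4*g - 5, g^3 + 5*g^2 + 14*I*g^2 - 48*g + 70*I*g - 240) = g + 5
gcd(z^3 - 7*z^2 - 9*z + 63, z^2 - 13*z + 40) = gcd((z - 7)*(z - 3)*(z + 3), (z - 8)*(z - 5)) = 1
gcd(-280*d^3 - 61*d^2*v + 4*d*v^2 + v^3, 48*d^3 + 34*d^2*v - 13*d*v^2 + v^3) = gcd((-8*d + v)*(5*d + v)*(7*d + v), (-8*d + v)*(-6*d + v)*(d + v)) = -8*d + v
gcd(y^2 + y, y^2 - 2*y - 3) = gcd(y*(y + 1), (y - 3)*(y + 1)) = y + 1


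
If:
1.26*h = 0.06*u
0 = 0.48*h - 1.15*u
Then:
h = 0.00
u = 0.00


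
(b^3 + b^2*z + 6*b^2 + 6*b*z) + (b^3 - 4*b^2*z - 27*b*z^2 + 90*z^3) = 2*b^3 - 3*b^2*z + 6*b^2 - 27*b*z^2 + 6*b*z + 90*z^3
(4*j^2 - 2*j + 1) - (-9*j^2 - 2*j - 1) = 13*j^2 + 2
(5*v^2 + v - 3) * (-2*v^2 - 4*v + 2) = -10*v^4 - 22*v^3 + 12*v^2 + 14*v - 6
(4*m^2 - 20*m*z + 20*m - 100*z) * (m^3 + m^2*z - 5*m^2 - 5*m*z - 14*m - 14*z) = 4*m^5 - 16*m^4*z - 20*m^3*z^2 - 156*m^3 + 624*m^2*z - 280*m^2 + 780*m*z^2 + 1120*m*z + 1400*z^2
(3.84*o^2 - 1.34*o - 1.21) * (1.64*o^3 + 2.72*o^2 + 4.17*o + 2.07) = 6.2976*o^5 + 8.2472*o^4 + 10.3836*o^3 - 0.930200000000002*o^2 - 7.8195*o - 2.5047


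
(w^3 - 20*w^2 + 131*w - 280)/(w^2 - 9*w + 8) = (w^2 - 12*w + 35)/(w - 1)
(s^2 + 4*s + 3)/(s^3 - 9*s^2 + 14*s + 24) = (s + 3)/(s^2 - 10*s + 24)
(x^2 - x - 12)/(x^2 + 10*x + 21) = (x - 4)/(x + 7)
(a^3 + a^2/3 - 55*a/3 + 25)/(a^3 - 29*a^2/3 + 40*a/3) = (a^2 + 2*a - 15)/(a*(a - 8))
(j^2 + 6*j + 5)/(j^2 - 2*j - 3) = (j + 5)/(j - 3)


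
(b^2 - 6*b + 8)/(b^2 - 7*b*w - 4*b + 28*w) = (2 - b)/(-b + 7*w)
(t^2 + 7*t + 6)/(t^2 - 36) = (t + 1)/(t - 6)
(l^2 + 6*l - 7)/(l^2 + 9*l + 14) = (l - 1)/(l + 2)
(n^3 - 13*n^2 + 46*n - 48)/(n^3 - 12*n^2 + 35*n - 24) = (n - 2)/(n - 1)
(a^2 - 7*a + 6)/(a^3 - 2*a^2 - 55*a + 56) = (a - 6)/(a^2 - a - 56)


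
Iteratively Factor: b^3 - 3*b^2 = (b)*(b^2 - 3*b) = b^2*(b - 3)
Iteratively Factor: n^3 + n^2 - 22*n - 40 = (n + 4)*(n^2 - 3*n - 10) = (n - 5)*(n + 4)*(n + 2)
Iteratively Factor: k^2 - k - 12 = (k - 4)*(k + 3)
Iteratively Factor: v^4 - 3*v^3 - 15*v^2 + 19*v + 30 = (v - 2)*(v^3 - v^2 - 17*v - 15) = (v - 5)*(v - 2)*(v^2 + 4*v + 3) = (v - 5)*(v - 2)*(v + 1)*(v + 3)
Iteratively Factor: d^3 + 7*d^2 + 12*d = (d + 3)*(d^2 + 4*d) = (d + 3)*(d + 4)*(d)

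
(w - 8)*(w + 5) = w^2 - 3*w - 40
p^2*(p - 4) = p^3 - 4*p^2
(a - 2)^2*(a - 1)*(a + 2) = a^4 - 3*a^3 - 2*a^2 + 12*a - 8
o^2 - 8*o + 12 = (o - 6)*(o - 2)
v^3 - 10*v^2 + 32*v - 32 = (v - 4)^2*(v - 2)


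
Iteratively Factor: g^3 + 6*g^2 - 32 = (g + 4)*(g^2 + 2*g - 8) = (g - 2)*(g + 4)*(g + 4)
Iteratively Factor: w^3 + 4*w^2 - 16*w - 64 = (w + 4)*(w^2 - 16) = (w - 4)*(w + 4)*(w + 4)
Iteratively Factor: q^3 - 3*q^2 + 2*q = (q - 1)*(q^2 - 2*q) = q*(q - 1)*(q - 2)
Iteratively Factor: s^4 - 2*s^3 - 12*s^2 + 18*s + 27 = (s + 3)*(s^3 - 5*s^2 + 3*s + 9) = (s + 1)*(s + 3)*(s^2 - 6*s + 9) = (s - 3)*(s + 1)*(s + 3)*(s - 3)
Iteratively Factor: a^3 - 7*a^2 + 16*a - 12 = (a - 3)*(a^2 - 4*a + 4) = (a - 3)*(a - 2)*(a - 2)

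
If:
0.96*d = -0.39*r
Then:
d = -0.40625*r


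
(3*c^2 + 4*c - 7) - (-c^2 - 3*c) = 4*c^2 + 7*c - 7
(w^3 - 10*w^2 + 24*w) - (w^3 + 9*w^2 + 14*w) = -19*w^2 + 10*w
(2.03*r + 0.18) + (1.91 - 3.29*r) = 2.09 - 1.26*r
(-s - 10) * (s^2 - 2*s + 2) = -s^3 - 8*s^2 + 18*s - 20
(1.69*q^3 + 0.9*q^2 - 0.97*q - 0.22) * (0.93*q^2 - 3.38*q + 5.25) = 1.5717*q^5 - 4.8752*q^4 + 4.9284*q^3 + 7.799*q^2 - 4.3489*q - 1.155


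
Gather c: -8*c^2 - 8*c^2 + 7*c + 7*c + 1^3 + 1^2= -16*c^2 + 14*c + 2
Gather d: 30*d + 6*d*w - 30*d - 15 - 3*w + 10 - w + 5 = 6*d*w - 4*w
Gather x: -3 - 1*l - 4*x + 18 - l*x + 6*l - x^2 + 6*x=5*l - x^2 + x*(2 - l) + 15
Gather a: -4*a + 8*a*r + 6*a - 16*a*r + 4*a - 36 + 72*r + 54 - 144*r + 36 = a*(6 - 8*r) - 72*r + 54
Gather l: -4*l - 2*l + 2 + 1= 3 - 6*l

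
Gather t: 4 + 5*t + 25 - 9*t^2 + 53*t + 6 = -9*t^2 + 58*t + 35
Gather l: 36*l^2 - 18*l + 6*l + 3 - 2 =36*l^2 - 12*l + 1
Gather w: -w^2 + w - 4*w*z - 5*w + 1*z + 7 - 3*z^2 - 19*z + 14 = -w^2 + w*(-4*z - 4) - 3*z^2 - 18*z + 21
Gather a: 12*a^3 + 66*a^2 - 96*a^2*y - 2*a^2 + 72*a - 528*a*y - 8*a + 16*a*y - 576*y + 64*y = 12*a^3 + a^2*(64 - 96*y) + a*(64 - 512*y) - 512*y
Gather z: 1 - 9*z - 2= -9*z - 1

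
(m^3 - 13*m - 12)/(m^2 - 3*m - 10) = (-m^3 + 13*m + 12)/(-m^2 + 3*m + 10)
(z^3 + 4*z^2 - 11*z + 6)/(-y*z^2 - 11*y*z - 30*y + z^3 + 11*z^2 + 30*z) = (-z^2 + 2*z - 1)/(y*z + 5*y - z^2 - 5*z)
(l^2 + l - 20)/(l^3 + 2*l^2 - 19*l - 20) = 1/(l + 1)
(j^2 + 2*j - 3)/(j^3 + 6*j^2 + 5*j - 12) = 1/(j + 4)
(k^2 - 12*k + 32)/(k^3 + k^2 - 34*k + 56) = (k - 8)/(k^2 + 5*k - 14)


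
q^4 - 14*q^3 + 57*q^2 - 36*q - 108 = (q - 6)^2*(q - 3)*(q + 1)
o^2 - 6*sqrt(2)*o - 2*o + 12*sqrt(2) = (o - 2)*(o - 6*sqrt(2))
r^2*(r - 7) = r^3 - 7*r^2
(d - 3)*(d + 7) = d^2 + 4*d - 21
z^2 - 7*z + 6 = (z - 6)*(z - 1)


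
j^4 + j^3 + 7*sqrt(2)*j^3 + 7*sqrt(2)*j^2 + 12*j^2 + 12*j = j*(j + 1)*(j + sqrt(2))*(j + 6*sqrt(2))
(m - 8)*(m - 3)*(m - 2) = m^3 - 13*m^2 + 46*m - 48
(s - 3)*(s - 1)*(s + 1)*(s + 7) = s^4 + 4*s^3 - 22*s^2 - 4*s + 21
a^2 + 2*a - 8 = (a - 2)*(a + 4)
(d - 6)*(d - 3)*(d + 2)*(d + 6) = d^4 - d^3 - 42*d^2 + 36*d + 216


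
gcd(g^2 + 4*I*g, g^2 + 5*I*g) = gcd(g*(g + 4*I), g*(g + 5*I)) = g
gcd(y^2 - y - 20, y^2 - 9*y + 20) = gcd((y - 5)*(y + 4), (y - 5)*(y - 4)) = y - 5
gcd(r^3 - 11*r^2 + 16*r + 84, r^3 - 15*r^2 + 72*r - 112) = r - 7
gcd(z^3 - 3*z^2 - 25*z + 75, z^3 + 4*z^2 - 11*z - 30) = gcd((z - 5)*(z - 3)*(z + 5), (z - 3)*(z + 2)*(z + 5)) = z^2 + 2*z - 15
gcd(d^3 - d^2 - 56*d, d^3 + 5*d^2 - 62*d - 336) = d^2 - d - 56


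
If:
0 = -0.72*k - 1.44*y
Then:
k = -2.0*y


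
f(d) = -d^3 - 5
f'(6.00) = -108.00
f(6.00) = -221.00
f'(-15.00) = -675.00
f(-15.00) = 3370.00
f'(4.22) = -53.43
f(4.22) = -80.15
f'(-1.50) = -6.75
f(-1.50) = -1.62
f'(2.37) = -16.85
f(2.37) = -18.31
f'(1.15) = -3.97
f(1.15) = -6.52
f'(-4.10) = -50.43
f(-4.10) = 63.92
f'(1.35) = -5.47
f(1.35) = -7.46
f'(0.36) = -0.39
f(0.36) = -5.05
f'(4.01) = -48.24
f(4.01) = -69.48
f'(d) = -3*d^2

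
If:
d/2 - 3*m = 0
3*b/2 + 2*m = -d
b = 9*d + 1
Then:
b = 8/89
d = -9/89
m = -3/178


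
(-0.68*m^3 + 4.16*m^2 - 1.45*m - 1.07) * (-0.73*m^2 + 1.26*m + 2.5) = 0.4964*m^5 - 3.8936*m^4 + 4.6001*m^3 + 9.3541*m^2 - 4.9732*m - 2.675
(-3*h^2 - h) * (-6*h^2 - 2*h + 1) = 18*h^4 + 12*h^3 - h^2 - h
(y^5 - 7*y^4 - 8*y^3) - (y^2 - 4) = y^5 - 7*y^4 - 8*y^3 - y^2 + 4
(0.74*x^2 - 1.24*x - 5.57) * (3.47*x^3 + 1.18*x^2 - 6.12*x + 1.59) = 2.5678*x^5 - 3.4296*x^4 - 25.3199*x^3 + 2.1928*x^2 + 32.1168*x - 8.8563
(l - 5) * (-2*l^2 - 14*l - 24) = -2*l^3 - 4*l^2 + 46*l + 120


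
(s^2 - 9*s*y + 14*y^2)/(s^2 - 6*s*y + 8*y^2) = (-s + 7*y)/(-s + 4*y)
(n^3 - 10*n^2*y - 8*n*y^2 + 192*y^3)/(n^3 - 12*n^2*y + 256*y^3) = (-n + 6*y)/(-n + 8*y)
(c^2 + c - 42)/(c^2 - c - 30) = (c + 7)/(c + 5)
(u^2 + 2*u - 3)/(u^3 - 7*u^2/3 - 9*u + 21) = 3*(u - 1)/(3*u^2 - 16*u + 21)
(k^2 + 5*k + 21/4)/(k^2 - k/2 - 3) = (k + 7/2)/(k - 2)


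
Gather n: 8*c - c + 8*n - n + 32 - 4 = 7*c + 7*n + 28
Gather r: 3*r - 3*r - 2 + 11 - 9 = 0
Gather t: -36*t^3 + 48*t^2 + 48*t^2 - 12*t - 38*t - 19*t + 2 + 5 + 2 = -36*t^3 + 96*t^2 - 69*t + 9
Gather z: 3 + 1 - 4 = 0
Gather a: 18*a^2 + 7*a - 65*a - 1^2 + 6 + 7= 18*a^2 - 58*a + 12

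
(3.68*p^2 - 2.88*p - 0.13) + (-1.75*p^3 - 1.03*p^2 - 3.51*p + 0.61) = -1.75*p^3 + 2.65*p^2 - 6.39*p + 0.48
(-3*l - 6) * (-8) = 24*l + 48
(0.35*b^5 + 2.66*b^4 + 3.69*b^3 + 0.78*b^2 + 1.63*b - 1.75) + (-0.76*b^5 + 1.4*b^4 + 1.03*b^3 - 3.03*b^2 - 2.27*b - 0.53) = -0.41*b^5 + 4.06*b^4 + 4.72*b^3 - 2.25*b^2 - 0.64*b - 2.28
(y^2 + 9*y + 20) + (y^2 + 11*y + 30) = 2*y^2 + 20*y + 50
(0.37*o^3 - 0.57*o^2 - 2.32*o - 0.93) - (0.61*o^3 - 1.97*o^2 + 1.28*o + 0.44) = -0.24*o^3 + 1.4*o^2 - 3.6*o - 1.37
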